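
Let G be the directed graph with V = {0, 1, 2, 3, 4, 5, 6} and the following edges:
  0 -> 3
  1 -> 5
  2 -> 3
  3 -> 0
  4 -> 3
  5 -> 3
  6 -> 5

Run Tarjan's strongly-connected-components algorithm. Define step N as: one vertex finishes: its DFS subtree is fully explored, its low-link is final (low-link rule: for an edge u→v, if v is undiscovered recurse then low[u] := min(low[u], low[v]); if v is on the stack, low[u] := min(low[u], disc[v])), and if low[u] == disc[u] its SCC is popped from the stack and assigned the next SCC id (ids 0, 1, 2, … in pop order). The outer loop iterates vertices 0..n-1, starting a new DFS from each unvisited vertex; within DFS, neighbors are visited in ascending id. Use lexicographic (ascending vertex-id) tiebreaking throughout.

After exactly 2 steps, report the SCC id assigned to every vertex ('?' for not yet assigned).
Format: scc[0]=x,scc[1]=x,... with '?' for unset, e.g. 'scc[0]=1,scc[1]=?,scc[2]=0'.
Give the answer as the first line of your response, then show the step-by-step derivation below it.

scc[0]=0,scc[1]=?,scc[2]=?,scc[3]=0,scc[4]=?,scc[5]=?,scc[6]=?

step 1: low=(low[0]=0,low[1]=?,low[2]=?,low[3]=0,low[4]=?,low[5]=?,low[6]=?); scc=(scc[0]=?,scc[1]=?,scc[2]=?,scc[3]=?,scc[4]=?,scc[5]=?,scc[6]=?)
step 2: low=(low[0]=0,low[1]=?,low[2]=?,low[3]=0,low[4]=?,low[5]=?,low[6]=?); scc=(scc[0]=0,scc[1]=?,scc[2]=?,scc[3]=0,scc[4]=?,scc[5]=?,scc[6]=?)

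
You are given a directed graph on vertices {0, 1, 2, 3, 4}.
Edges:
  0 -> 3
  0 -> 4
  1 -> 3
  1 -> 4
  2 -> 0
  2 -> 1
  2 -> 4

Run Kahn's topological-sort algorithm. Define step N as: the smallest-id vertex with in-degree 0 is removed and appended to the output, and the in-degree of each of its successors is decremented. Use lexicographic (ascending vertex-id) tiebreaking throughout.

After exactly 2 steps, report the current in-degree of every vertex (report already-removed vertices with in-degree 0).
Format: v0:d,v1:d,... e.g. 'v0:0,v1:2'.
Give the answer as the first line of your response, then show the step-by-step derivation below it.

v0:0,v1:0,v2:0,v3:1,v4:1

step 1: output 2; order=[2]; indeg=(0,0,0,2,2)
step 2: output 0; order=[2,0]; indeg=(0,0,0,1,1)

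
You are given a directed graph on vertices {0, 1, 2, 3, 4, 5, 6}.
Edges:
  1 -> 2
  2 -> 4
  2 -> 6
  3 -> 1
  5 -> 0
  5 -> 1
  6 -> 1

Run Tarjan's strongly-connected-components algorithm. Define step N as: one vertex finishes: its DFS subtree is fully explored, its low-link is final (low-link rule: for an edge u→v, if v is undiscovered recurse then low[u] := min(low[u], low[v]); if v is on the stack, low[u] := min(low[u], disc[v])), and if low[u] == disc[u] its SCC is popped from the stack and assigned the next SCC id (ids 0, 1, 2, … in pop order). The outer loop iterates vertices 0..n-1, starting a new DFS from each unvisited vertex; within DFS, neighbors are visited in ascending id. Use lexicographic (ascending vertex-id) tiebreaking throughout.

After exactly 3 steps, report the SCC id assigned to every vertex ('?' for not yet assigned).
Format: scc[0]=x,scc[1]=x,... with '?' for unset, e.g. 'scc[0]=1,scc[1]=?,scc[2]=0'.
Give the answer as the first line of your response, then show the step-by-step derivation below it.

scc[0]=0,scc[1]=?,scc[2]=?,scc[3]=?,scc[4]=1,scc[5]=?,scc[6]=?

step 1: low=(low[0]=0,low[1]=?,low[2]=?,low[3]=?,low[4]=?,low[5]=?,low[6]=?); scc=(scc[0]=0,scc[1]=?,scc[2]=?,scc[3]=?,scc[4]=?,scc[5]=?,scc[6]=?)
step 2: low=(low[0]=0,low[1]=1,low[2]=2,low[3]=?,low[4]=3,low[5]=?,low[6]=?); scc=(scc[0]=0,scc[1]=?,scc[2]=?,scc[3]=?,scc[4]=1,scc[5]=?,scc[6]=?)
step 3: low=(low[0]=0,low[1]=1,low[2]=2,low[3]=?,low[4]=3,low[5]=?,low[6]=1); scc=(scc[0]=0,scc[1]=?,scc[2]=?,scc[3]=?,scc[4]=1,scc[5]=?,scc[6]=?)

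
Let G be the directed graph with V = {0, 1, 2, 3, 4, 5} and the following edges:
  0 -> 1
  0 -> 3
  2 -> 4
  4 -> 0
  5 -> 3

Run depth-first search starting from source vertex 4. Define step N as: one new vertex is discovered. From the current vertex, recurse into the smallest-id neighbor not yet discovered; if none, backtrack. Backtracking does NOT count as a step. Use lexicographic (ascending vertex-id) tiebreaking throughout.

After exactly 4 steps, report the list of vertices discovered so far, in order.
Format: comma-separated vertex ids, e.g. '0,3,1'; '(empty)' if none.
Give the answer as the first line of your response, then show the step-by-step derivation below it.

4,0,1,3

step 1: discover 4; path=4; order=4
step 2: discover 0; path=4>0; order=4,0
step 3: discover 1; path=4>0>1; order=4,0,1
step 4: discover 3; path=4>0>3; order=4,0,1,3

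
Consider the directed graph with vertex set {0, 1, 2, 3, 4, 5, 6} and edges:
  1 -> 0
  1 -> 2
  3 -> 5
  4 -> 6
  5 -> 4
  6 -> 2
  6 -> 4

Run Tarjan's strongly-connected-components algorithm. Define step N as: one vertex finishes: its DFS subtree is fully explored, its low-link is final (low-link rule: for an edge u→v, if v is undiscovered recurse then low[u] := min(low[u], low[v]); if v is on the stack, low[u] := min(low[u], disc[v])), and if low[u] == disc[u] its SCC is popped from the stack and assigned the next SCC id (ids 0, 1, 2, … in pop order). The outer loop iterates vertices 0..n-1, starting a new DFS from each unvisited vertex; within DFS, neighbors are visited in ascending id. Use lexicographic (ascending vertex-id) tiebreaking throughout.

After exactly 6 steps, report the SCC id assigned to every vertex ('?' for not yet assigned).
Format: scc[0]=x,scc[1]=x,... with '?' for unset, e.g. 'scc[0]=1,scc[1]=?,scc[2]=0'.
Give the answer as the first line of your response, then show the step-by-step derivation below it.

scc[0]=0,scc[1]=2,scc[2]=1,scc[3]=?,scc[4]=3,scc[5]=4,scc[6]=3

step 1: low=(low[0]=0,low[1]=?,low[2]=?,low[3]=?,low[4]=?,low[5]=?,low[6]=?); scc=(scc[0]=0,scc[1]=?,scc[2]=?,scc[3]=?,scc[4]=?,scc[5]=?,scc[6]=?)
step 2: low=(low[0]=0,low[1]=1,low[2]=2,low[3]=?,low[4]=?,low[5]=?,low[6]=?); scc=(scc[0]=0,scc[1]=?,scc[2]=1,scc[3]=?,scc[4]=?,scc[5]=?,scc[6]=?)
step 3: low=(low[0]=0,low[1]=1,low[2]=2,low[3]=?,low[4]=?,low[5]=?,low[6]=?); scc=(scc[0]=0,scc[1]=2,scc[2]=1,scc[3]=?,scc[4]=?,scc[5]=?,scc[6]=?)
step 4: low=(low[0]=0,low[1]=1,low[2]=2,low[3]=3,low[4]=5,low[5]=4,low[6]=5); scc=(scc[0]=0,scc[1]=2,scc[2]=1,scc[3]=?,scc[4]=?,scc[5]=?,scc[6]=?)
step 5: low=(low[0]=0,low[1]=1,low[2]=2,low[3]=3,low[4]=5,low[5]=4,low[6]=5); scc=(scc[0]=0,scc[1]=2,scc[2]=1,scc[3]=?,scc[4]=3,scc[5]=?,scc[6]=3)
step 6: low=(low[0]=0,low[1]=1,low[2]=2,low[3]=3,low[4]=5,low[5]=4,low[6]=5); scc=(scc[0]=0,scc[1]=2,scc[2]=1,scc[3]=?,scc[4]=3,scc[5]=4,scc[6]=3)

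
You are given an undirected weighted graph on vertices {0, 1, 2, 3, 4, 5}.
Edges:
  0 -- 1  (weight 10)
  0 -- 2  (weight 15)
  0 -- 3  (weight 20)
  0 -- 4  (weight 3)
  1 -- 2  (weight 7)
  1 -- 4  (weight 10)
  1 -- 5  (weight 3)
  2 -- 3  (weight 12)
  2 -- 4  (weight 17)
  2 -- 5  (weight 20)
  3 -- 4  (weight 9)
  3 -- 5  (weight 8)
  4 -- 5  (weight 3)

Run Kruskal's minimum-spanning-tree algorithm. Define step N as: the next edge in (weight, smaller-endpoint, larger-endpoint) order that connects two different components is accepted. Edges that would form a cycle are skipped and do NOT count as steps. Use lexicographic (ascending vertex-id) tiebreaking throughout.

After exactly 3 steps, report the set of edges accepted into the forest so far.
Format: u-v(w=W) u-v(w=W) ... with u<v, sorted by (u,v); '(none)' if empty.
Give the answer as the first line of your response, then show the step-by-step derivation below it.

0-4(w=3) 1-5(w=3) 4-5(w=3)

step 1: add edge 0-4 (w=3); MST = {0-4(w=3)}
step 2: add edge 1-5 (w=3); MST = {0-4(w=3) 1-5(w=3)}
step 3: add edge 4-5 (w=3); MST = {0-4(w=3) 1-5(w=3) 4-5(w=3)}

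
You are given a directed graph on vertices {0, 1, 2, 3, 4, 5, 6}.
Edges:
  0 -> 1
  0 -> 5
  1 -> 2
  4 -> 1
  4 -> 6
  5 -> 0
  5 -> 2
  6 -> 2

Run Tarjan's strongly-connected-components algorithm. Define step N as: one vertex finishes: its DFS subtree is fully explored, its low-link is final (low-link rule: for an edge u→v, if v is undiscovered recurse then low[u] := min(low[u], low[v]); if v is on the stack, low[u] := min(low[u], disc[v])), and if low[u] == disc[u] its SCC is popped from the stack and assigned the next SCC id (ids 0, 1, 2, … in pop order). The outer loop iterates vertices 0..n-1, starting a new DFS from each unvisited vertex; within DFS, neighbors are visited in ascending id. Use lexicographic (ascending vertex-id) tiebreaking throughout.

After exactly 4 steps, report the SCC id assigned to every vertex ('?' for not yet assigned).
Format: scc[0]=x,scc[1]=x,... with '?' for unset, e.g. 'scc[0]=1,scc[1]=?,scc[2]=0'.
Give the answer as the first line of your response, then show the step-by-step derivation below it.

scc[0]=2,scc[1]=1,scc[2]=0,scc[3]=?,scc[4]=?,scc[5]=2,scc[6]=?

step 1: low=(low[0]=0,low[1]=1,low[2]=2,low[3]=?,low[4]=?,low[5]=?,low[6]=?); scc=(scc[0]=?,scc[1]=?,scc[2]=0,scc[3]=?,scc[4]=?,scc[5]=?,scc[6]=?)
step 2: low=(low[0]=0,low[1]=1,low[2]=2,low[3]=?,low[4]=?,low[5]=?,low[6]=?); scc=(scc[0]=?,scc[1]=1,scc[2]=0,scc[3]=?,scc[4]=?,scc[5]=?,scc[6]=?)
step 3: low=(low[0]=0,low[1]=1,low[2]=2,low[3]=?,low[4]=?,low[5]=0,low[6]=?); scc=(scc[0]=?,scc[1]=1,scc[2]=0,scc[3]=?,scc[4]=?,scc[5]=?,scc[6]=?)
step 4: low=(low[0]=0,low[1]=1,low[2]=2,low[3]=?,low[4]=?,low[5]=0,low[6]=?); scc=(scc[0]=2,scc[1]=1,scc[2]=0,scc[3]=?,scc[4]=?,scc[5]=2,scc[6]=?)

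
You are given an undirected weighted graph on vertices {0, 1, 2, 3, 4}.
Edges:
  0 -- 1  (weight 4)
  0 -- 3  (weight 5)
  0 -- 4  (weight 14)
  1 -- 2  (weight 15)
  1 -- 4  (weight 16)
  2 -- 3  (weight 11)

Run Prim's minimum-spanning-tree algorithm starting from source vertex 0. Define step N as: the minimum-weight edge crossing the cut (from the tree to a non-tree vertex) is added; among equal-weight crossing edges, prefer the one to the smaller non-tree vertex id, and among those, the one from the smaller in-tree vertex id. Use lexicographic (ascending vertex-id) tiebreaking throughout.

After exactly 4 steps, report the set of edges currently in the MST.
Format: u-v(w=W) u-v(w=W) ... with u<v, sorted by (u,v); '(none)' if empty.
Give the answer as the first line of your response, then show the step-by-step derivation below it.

0-1(w=4) 0-3(w=5) 0-4(w=14) 2-3(w=11)

step 1: add edge 0-1 (w=4); MST = {0-1(w=4)}
step 2: add edge 0-3 (w=5); MST = {0-1(w=4) 0-3(w=5)}
step 3: add edge 2-3 (w=11); MST = {0-1(w=4) 0-3(w=5) 2-3(w=11)}
step 4: add edge 0-4 (w=14); MST = {0-1(w=4) 0-3(w=5) 0-4(w=14) 2-3(w=11)}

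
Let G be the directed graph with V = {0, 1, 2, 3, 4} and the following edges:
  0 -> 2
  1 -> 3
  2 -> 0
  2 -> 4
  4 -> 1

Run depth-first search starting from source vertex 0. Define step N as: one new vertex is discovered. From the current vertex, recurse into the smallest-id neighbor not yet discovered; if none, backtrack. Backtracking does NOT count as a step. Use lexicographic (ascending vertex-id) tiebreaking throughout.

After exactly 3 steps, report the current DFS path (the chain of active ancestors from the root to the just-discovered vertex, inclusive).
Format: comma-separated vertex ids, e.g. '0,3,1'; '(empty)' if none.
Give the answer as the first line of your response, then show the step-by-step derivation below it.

0,2,4

step 1: discover 0; path=0; order=0
step 2: discover 2; path=0>2; order=0,2
step 3: discover 4; path=0>2>4; order=0,2,4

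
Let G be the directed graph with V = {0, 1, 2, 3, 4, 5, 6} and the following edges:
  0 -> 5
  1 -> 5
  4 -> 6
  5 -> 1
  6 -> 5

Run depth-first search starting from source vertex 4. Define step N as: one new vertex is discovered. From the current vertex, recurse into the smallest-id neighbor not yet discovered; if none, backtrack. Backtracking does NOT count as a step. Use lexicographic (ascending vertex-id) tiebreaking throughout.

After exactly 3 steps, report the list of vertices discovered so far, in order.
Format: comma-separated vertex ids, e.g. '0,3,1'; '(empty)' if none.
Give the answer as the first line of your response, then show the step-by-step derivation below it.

4,6,5

step 1: discover 4; path=4; order=4
step 2: discover 6; path=4>6; order=4,6
step 3: discover 5; path=4>6>5; order=4,6,5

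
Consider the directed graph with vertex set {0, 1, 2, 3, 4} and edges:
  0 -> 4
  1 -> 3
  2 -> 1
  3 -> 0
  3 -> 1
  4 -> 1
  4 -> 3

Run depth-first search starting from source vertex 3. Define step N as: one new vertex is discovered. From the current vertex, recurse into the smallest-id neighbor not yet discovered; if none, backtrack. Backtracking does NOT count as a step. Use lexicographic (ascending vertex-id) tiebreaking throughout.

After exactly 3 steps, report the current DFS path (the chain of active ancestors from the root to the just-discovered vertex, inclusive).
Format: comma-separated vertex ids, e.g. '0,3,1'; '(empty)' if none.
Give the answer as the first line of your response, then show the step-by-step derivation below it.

3,0,4

step 1: discover 3; path=3; order=3
step 2: discover 0; path=3>0; order=3,0
step 3: discover 4; path=3>0>4; order=3,0,4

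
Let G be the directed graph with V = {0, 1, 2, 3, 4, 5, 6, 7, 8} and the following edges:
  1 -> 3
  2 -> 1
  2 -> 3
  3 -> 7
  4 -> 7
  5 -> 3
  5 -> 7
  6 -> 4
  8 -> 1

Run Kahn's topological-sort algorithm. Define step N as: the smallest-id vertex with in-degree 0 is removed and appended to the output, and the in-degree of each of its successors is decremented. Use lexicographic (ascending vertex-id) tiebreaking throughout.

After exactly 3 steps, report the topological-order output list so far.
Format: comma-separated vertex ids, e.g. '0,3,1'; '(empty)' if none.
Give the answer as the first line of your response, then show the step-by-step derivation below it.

0,2,5

step 1: output 0; order=[0]; indeg=(0,2,0,3,1,0,0,3,0)
step 2: output 2; order=[0,2]; indeg=(0,1,0,2,1,0,0,3,0)
step 3: output 5; order=[0,2,5]; indeg=(0,1,0,1,1,0,0,2,0)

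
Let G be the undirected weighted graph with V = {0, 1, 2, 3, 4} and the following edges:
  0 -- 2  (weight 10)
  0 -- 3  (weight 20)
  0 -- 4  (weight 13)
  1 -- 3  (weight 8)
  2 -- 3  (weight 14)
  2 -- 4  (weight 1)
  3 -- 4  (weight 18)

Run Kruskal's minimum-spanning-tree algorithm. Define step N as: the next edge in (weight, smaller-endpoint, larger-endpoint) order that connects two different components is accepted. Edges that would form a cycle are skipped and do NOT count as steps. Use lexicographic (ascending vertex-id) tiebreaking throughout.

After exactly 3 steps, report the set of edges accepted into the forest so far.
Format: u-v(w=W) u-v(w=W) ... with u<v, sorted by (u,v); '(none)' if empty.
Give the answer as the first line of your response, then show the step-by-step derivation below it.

0-2(w=10) 1-3(w=8) 2-4(w=1)

step 1: add edge 2-4 (w=1); MST = {2-4(w=1)}
step 2: add edge 1-3 (w=8); MST = {1-3(w=8) 2-4(w=1)}
step 3: add edge 0-2 (w=10); MST = {0-2(w=10) 1-3(w=8) 2-4(w=1)}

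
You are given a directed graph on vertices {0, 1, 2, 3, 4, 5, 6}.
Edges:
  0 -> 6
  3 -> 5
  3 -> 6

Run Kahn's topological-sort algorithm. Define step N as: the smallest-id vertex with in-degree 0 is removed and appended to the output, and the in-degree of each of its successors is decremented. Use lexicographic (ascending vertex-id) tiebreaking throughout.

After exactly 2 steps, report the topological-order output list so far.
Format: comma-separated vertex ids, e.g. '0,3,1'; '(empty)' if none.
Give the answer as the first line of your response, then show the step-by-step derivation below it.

0,1

step 1: output 0; order=[0]; indeg=(0,0,0,0,0,1,1)
step 2: output 1; order=[0,1]; indeg=(0,0,0,0,0,1,1)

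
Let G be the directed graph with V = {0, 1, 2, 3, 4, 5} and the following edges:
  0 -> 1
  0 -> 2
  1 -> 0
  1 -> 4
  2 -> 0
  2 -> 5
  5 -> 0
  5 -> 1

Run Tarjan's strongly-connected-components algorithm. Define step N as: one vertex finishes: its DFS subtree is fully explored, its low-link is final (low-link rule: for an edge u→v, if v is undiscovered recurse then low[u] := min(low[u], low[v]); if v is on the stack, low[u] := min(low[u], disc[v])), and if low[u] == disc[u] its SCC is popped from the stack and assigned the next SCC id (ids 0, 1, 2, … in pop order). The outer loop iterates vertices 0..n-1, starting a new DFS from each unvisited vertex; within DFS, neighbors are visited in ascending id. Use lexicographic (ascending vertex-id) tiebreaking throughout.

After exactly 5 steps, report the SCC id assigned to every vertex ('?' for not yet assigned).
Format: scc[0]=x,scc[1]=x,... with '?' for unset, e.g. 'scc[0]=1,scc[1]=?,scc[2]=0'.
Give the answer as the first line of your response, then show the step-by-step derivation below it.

scc[0]=1,scc[1]=1,scc[2]=1,scc[3]=?,scc[4]=0,scc[5]=1

step 1: low=(low[0]=0,low[1]=0,low[2]=?,low[3]=?,low[4]=2,low[5]=?); scc=(scc[0]=?,scc[1]=?,scc[2]=?,scc[3]=?,scc[4]=0,scc[5]=?)
step 2: low=(low[0]=0,low[1]=0,low[2]=?,low[3]=?,low[4]=2,low[5]=?); scc=(scc[0]=?,scc[1]=?,scc[2]=?,scc[3]=?,scc[4]=0,scc[5]=?)
step 3: low=(low[0]=0,low[1]=0,low[2]=0,low[3]=?,low[4]=2,low[5]=0); scc=(scc[0]=?,scc[1]=?,scc[2]=?,scc[3]=?,scc[4]=0,scc[5]=?)
step 4: low=(low[0]=0,low[1]=0,low[2]=0,low[3]=?,low[4]=2,low[5]=0); scc=(scc[0]=?,scc[1]=?,scc[2]=?,scc[3]=?,scc[4]=0,scc[5]=?)
step 5: low=(low[0]=0,low[1]=0,low[2]=0,low[3]=?,low[4]=2,low[5]=0); scc=(scc[0]=1,scc[1]=1,scc[2]=1,scc[3]=?,scc[4]=0,scc[5]=1)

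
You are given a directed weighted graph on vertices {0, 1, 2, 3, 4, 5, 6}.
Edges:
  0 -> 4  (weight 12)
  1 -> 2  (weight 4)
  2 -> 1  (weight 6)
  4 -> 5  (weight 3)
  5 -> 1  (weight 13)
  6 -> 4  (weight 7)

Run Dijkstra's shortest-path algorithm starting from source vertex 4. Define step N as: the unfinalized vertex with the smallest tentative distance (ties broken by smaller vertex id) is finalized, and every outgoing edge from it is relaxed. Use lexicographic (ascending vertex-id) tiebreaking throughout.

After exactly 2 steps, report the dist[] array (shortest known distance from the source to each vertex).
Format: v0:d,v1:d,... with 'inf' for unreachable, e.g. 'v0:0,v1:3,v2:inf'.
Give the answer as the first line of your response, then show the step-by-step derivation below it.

v0:inf,v1:16,v2:inf,v3:inf,v4:0,v5:3,v6:inf

step 1: dist = v0:inf,v1:inf,v2:inf,v3:inf,v4:0,v5:3,v6:inf
step 2: dist = v0:inf,v1:16,v2:inf,v3:inf,v4:0,v5:3,v6:inf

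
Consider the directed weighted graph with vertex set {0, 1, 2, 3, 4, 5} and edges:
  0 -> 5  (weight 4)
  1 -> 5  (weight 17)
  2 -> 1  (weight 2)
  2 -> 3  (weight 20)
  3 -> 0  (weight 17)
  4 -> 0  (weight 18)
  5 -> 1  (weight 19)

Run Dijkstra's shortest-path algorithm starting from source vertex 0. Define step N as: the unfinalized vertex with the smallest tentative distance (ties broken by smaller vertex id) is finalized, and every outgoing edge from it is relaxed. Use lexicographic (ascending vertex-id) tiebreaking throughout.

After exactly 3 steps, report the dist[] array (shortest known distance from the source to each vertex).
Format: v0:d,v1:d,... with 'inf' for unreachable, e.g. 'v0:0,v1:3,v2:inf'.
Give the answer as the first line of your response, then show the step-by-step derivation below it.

v0:0,v1:23,v2:inf,v3:inf,v4:inf,v5:4

step 1: dist = v0:0,v1:inf,v2:inf,v3:inf,v4:inf,v5:4
step 2: dist = v0:0,v1:23,v2:inf,v3:inf,v4:inf,v5:4
step 3: dist = v0:0,v1:23,v2:inf,v3:inf,v4:inf,v5:4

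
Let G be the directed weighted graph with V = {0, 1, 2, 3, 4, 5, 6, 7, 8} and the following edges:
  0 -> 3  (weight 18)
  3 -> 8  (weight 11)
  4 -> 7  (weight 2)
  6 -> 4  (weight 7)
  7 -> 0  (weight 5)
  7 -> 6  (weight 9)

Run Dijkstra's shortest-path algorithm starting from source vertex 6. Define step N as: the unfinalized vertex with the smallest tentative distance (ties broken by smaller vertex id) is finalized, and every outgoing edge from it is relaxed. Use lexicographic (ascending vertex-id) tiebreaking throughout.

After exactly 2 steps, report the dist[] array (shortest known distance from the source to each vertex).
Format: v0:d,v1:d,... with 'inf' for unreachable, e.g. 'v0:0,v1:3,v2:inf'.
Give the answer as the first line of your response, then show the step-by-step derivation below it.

v0:inf,v1:inf,v2:inf,v3:inf,v4:7,v5:inf,v6:0,v7:9,v8:inf

step 1: dist = v0:inf,v1:inf,v2:inf,v3:inf,v4:7,v5:inf,v6:0,v7:inf,v8:inf
step 2: dist = v0:inf,v1:inf,v2:inf,v3:inf,v4:7,v5:inf,v6:0,v7:9,v8:inf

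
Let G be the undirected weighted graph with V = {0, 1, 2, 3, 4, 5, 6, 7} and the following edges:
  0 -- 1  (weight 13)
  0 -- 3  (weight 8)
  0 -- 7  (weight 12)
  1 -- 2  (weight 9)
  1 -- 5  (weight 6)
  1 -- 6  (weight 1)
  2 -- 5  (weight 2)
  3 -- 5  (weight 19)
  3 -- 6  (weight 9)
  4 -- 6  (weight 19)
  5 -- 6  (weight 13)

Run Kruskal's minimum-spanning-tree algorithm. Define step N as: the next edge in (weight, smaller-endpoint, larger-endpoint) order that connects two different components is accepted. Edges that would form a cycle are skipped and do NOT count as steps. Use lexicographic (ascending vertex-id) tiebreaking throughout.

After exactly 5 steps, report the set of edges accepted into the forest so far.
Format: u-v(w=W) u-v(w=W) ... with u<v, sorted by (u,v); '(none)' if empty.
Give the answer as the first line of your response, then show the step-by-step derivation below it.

0-3(w=8) 1-5(w=6) 1-6(w=1) 2-5(w=2) 3-6(w=9)

step 1: add edge 1-6 (w=1); MST = {1-6(w=1)}
step 2: add edge 2-5 (w=2); MST = {1-6(w=1) 2-5(w=2)}
step 3: add edge 1-5 (w=6); MST = {1-5(w=6) 1-6(w=1) 2-5(w=2)}
step 4: add edge 0-3 (w=8); MST = {0-3(w=8) 1-5(w=6) 1-6(w=1) 2-5(w=2)}
step 5: add edge 3-6 (w=9); MST = {0-3(w=8) 1-5(w=6) 1-6(w=1) 2-5(w=2) 3-6(w=9)}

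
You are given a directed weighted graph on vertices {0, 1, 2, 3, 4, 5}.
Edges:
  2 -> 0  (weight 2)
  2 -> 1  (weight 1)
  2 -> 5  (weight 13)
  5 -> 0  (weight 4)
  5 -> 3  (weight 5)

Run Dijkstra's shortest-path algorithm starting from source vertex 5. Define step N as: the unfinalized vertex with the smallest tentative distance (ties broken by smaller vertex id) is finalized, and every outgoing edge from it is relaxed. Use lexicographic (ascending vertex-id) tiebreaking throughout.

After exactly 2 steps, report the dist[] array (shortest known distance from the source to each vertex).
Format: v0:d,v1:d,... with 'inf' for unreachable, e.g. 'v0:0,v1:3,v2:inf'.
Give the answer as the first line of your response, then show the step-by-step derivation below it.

v0:4,v1:inf,v2:inf,v3:5,v4:inf,v5:0

step 1: dist = v0:4,v1:inf,v2:inf,v3:5,v4:inf,v5:0
step 2: dist = v0:4,v1:inf,v2:inf,v3:5,v4:inf,v5:0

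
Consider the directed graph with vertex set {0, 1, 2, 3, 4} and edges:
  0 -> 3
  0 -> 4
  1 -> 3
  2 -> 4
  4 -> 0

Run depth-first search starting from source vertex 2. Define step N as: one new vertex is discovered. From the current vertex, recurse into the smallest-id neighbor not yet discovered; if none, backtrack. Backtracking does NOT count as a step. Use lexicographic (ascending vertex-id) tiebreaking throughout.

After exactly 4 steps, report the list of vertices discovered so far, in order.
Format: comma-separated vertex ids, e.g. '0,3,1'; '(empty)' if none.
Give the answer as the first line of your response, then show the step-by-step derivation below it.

2,4,0,3

step 1: discover 2; path=2; order=2
step 2: discover 4; path=2>4; order=2,4
step 3: discover 0; path=2>4>0; order=2,4,0
step 4: discover 3; path=2>4>0>3; order=2,4,0,3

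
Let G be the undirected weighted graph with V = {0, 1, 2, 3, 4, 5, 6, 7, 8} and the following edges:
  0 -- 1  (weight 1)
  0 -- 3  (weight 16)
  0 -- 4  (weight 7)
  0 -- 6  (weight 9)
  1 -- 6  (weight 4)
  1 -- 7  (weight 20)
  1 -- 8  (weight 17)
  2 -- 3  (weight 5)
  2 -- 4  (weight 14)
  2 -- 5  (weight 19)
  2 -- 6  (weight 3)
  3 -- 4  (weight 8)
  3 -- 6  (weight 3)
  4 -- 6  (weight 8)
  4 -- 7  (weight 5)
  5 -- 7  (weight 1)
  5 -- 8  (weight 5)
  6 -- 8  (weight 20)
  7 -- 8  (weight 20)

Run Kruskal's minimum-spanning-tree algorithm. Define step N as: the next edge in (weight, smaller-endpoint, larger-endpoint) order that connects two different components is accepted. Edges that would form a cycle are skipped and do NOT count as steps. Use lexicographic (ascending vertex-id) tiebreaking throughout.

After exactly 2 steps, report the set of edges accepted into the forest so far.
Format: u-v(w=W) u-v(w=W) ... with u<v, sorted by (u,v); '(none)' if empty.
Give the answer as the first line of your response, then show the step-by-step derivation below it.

0-1(w=1) 5-7(w=1)

step 1: add edge 0-1 (w=1); MST = {0-1(w=1)}
step 2: add edge 5-7 (w=1); MST = {0-1(w=1) 5-7(w=1)}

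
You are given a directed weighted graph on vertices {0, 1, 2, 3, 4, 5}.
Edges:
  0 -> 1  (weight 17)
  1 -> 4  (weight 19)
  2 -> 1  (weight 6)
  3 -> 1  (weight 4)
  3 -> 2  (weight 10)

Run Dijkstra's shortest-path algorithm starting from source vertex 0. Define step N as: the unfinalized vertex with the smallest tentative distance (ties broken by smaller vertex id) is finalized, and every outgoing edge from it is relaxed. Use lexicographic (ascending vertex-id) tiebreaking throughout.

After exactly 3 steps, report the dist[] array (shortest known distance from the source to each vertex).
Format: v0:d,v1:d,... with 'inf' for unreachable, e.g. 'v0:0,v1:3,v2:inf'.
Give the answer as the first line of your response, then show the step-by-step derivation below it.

v0:0,v1:17,v2:inf,v3:inf,v4:36,v5:inf

step 1: dist = v0:0,v1:17,v2:inf,v3:inf,v4:inf,v5:inf
step 2: dist = v0:0,v1:17,v2:inf,v3:inf,v4:36,v5:inf
step 3: dist = v0:0,v1:17,v2:inf,v3:inf,v4:36,v5:inf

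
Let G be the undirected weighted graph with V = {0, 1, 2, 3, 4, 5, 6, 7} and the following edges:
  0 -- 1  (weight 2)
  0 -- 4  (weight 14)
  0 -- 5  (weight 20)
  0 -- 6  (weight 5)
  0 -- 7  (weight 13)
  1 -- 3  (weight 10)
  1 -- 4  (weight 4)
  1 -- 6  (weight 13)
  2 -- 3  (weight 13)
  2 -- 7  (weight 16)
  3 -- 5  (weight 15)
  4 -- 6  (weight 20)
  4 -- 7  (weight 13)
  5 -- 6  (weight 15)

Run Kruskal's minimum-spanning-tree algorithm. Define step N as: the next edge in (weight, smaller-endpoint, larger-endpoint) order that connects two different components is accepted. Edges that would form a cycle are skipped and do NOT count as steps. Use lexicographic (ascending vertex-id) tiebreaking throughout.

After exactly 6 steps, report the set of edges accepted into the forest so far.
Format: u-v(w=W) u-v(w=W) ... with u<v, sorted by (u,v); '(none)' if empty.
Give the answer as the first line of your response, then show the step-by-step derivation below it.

0-1(w=2) 0-6(w=5) 0-7(w=13) 1-3(w=10) 1-4(w=4) 2-3(w=13)

step 1: add edge 0-1 (w=2); MST = {0-1(w=2)}
step 2: add edge 1-4 (w=4); MST = {0-1(w=2) 1-4(w=4)}
step 3: add edge 0-6 (w=5); MST = {0-1(w=2) 0-6(w=5) 1-4(w=4)}
step 4: add edge 1-3 (w=10); MST = {0-1(w=2) 0-6(w=5) 1-3(w=10) 1-4(w=4)}
step 5: add edge 0-7 (w=13); MST = {0-1(w=2) 0-6(w=5) 0-7(w=13) 1-3(w=10) 1-4(w=4)}
step 6: add edge 2-3 (w=13); MST = {0-1(w=2) 0-6(w=5) 0-7(w=13) 1-3(w=10) 1-4(w=4) 2-3(w=13)}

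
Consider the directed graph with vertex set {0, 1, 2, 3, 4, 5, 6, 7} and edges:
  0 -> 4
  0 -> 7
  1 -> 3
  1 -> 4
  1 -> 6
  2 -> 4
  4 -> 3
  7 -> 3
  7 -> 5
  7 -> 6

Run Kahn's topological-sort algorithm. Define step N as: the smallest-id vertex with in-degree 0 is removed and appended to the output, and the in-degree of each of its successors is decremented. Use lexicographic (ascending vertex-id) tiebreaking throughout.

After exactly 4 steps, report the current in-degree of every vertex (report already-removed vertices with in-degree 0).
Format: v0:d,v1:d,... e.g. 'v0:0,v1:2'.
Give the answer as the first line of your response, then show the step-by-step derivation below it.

v0:0,v1:0,v2:0,v3:1,v4:0,v5:1,v6:1,v7:0

step 1: output 0; order=[0]; indeg=(0,0,0,3,2,1,2,0)
step 2: output 1; order=[0,1]; indeg=(0,0,0,2,1,1,1,0)
step 3: output 2; order=[0,1,2]; indeg=(0,0,0,2,0,1,1,0)
step 4: output 4; order=[0,1,2,4]; indeg=(0,0,0,1,0,1,1,0)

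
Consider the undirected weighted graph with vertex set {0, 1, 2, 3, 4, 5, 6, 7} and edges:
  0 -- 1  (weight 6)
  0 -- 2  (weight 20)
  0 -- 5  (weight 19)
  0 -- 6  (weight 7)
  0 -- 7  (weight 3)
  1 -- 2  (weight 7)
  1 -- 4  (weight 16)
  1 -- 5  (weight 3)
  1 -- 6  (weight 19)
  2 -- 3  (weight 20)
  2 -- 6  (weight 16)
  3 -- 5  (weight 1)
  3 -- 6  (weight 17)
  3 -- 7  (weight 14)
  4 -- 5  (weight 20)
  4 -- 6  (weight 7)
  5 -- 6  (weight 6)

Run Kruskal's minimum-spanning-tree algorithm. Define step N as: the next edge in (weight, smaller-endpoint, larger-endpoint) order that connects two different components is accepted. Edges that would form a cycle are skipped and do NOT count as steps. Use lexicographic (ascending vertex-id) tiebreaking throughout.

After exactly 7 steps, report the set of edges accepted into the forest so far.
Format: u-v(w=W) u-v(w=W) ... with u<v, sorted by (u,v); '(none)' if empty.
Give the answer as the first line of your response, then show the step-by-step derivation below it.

0-1(w=6) 0-7(w=3) 1-2(w=7) 1-5(w=3) 3-5(w=1) 4-6(w=7) 5-6(w=6)

step 1: add edge 3-5 (w=1); MST = {3-5(w=1)}
step 2: add edge 0-7 (w=3); MST = {0-7(w=3) 3-5(w=1)}
step 3: add edge 1-5 (w=3); MST = {0-7(w=3) 1-5(w=3) 3-5(w=1)}
step 4: add edge 0-1 (w=6); MST = {0-1(w=6) 0-7(w=3) 1-5(w=3) 3-5(w=1)}
step 5: add edge 5-6 (w=6); MST = {0-1(w=6) 0-7(w=3) 1-5(w=3) 3-5(w=1) 5-6(w=6)}
step 6: add edge 1-2 (w=7); MST = {0-1(w=6) 0-7(w=3) 1-2(w=7) 1-5(w=3) 3-5(w=1) 5-6(w=6)}
step 7: add edge 4-6 (w=7); MST = {0-1(w=6) 0-7(w=3) 1-2(w=7) 1-5(w=3) 3-5(w=1) 4-6(w=7) 5-6(w=6)}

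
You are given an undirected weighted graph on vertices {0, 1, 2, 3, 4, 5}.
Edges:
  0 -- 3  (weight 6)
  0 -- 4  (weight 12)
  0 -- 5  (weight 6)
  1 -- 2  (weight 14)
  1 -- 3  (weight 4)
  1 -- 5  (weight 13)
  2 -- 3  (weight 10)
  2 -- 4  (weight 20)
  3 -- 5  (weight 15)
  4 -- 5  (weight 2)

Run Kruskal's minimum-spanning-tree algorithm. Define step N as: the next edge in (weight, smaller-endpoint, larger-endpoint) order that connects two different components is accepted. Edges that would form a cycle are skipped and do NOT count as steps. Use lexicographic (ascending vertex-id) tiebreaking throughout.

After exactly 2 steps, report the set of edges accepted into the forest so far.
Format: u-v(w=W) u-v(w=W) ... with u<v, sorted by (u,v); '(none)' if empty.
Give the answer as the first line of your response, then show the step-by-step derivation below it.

1-3(w=4) 4-5(w=2)

step 1: add edge 4-5 (w=2); MST = {4-5(w=2)}
step 2: add edge 1-3 (w=4); MST = {1-3(w=4) 4-5(w=2)}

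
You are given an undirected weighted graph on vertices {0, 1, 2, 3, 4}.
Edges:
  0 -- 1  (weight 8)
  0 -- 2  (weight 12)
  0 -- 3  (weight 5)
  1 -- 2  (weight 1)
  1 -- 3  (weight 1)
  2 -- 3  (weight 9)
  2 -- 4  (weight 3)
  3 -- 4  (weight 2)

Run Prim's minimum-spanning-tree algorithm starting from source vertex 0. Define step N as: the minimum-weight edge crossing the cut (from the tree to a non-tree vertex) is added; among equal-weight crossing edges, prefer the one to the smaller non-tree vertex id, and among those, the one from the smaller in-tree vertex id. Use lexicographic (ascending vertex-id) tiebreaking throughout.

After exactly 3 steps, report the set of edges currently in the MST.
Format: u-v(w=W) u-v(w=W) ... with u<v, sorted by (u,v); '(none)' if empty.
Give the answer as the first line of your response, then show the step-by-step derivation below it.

0-3(w=5) 1-2(w=1) 1-3(w=1)

step 1: add edge 0-3 (w=5); MST = {0-3(w=5)}
step 2: add edge 1-3 (w=1); MST = {0-3(w=5) 1-3(w=1)}
step 3: add edge 1-2 (w=1); MST = {0-3(w=5) 1-2(w=1) 1-3(w=1)}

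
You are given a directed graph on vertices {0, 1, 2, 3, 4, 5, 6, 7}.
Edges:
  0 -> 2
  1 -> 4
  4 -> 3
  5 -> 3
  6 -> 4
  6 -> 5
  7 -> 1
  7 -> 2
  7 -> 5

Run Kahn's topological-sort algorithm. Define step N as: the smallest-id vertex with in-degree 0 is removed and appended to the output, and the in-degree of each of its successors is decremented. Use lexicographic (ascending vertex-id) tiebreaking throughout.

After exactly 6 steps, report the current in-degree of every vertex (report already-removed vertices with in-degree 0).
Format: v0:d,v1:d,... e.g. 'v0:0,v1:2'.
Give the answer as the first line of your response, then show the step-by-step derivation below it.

v0:0,v1:0,v2:0,v3:1,v4:0,v5:0,v6:0,v7:0

step 1: output 0; order=[0]; indeg=(0,1,1,2,2,2,0,0)
step 2: output 6; order=[0,6]; indeg=(0,1,1,2,1,1,0,0)
step 3: output 7; order=[0,6,7]; indeg=(0,0,0,2,1,0,0,0)
step 4: output 1; order=[0,6,7,1]; indeg=(0,0,0,2,0,0,0,0)
step 5: output 2; order=[0,6,7,1,2]; indeg=(0,0,0,2,0,0,0,0)
step 6: output 4; order=[0,6,7,1,2,4]; indeg=(0,0,0,1,0,0,0,0)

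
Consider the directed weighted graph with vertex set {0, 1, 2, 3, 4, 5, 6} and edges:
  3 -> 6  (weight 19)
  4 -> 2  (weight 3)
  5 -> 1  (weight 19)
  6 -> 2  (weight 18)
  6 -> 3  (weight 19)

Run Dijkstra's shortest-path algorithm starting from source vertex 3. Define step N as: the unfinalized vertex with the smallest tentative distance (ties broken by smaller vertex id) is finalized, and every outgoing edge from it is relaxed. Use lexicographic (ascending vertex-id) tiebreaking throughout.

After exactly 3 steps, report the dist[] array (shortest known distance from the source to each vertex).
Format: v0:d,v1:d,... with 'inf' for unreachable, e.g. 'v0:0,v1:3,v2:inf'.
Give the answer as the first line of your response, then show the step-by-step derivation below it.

v0:inf,v1:inf,v2:37,v3:0,v4:inf,v5:inf,v6:19

step 1: dist = v0:inf,v1:inf,v2:inf,v3:0,v4:inf,v5:inf,v6:19
step 2: dist = v0:inf,v1:inf,v2:37,v3:0,v4:inf,v5:inf,v6:19
step 3: dist = v0:inf,v1:inf,v2:37,v3:0,v4:inf,v5:inf,v6:19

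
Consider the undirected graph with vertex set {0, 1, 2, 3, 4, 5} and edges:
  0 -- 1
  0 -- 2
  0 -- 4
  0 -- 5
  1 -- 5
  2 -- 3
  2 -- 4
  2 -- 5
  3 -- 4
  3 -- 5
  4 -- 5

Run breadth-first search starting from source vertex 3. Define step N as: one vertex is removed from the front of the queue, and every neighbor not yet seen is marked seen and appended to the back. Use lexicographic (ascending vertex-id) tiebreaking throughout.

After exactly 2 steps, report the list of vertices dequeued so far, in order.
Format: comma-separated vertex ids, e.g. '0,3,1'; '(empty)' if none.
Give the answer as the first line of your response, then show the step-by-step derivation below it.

3,2

step 1: dequeue 3; queue=[2,4,5]; order=3
step 2: dequeue 2; queue=[4,5,0]; order=3,2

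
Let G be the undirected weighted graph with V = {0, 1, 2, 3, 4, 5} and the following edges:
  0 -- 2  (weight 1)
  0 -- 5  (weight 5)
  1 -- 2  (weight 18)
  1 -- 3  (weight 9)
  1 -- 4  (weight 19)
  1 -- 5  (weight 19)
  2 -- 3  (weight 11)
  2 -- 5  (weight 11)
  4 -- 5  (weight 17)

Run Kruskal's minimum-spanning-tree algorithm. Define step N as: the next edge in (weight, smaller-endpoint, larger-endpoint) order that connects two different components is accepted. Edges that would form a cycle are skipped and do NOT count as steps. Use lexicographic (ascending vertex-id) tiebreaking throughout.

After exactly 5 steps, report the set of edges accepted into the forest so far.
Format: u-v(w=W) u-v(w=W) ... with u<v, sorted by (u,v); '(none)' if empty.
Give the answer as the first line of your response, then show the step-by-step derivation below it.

0-2(w=1) 0-5(w=5) 1-3(w=9) 2-3(w=11) 4-5(w=17)

step 1: add edge 0-2 (w=1); MST = {0-2(w=1)}
step 2: add edge 0-5 (w=5); MST = {0-2(w=1) 0-5(w=5)}
step 3: add edge 1-3 (w=9); MST = {0-2(w=1) 0-5(w=5) 1-3(w=9)}
step 4: add edge 2-3 (w=11); MST = {0-2(w=1) 0-5(w=5) 1-3(w=9) 2-3(w=11)}
step 5: add edge 4-5 (w=17); MST = {0-2(w=1) 0-5(w=5) 1-3(w=9) 2-3(w=11) 4-5(w=17)}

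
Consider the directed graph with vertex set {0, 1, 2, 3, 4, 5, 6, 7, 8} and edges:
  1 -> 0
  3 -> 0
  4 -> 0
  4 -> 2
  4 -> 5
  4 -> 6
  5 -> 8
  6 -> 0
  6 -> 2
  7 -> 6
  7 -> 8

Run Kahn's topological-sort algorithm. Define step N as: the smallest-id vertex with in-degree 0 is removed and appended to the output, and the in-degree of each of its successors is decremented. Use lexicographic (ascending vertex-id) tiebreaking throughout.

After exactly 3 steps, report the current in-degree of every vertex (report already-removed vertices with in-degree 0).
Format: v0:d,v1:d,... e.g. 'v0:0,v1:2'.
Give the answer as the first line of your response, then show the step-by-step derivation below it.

v0:1,v1:0,v2:1,v3:0,v4:0,v5:0,v6:1,v7:0,v8:2

step 1: output 1; order=[1]; indeg=(3,0,2,0,0,1,2,0,2)
step 2: output 3; order=[1,3]; indeg=(2,0,2,0,0,1,2,0,2)
step 3: output 4; order=[1,3,4]; indeg=(1,0,1,0,0,0,1,0,2)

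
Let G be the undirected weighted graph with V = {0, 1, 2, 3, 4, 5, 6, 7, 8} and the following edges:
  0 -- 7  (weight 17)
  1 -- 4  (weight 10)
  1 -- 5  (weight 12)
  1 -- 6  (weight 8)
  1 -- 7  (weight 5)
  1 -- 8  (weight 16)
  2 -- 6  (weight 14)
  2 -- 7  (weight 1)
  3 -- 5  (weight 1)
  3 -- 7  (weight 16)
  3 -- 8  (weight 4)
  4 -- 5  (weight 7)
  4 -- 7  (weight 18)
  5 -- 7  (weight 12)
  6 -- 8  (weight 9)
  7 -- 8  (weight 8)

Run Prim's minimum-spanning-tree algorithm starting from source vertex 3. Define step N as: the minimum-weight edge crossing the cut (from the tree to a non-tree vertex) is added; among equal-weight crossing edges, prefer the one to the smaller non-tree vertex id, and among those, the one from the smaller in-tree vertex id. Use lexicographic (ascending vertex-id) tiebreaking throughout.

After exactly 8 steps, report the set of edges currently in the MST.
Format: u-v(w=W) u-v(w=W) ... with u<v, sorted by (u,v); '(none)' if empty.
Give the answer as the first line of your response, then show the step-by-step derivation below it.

0-7(w=17) 1-6(w=8) 1-7(w=5) 2-7(w=1) 3-5(w=1) 3-8(w=4) 4-5(w=7) 7-8(w=8)

step 1: add edge 3-5 (w=1); MST = {3-5(w=1)}
step 2: add edge 3-8 (w=4); MST = {3-5(w=1) 3-8(w=4)}
step 3: add edge 4-5 (w=7); MST = {3-5(w=1) 3-8(w=4) 4-5(w=7)}
step 4: add edge 7-8 (w=8); MST = {3-5(w=1) 3-8(w=4) 4-5(w=7) 7-8(w=8)}
step 5: add edge 2-7 (w=1); MST = {2-7(w=1) 3-5(w=1) 3-8(w=4) 4-5(w=7) 7-8(w=8)}
step 6: add edge 1-7 (w=5); MST = {1-7(w=5) 2-7(w=1) 3-5(w=1) 3-8(w=4) 4-5(w=7) 7-8(w=8)}
step 7: add edge 1-6 (w=8); MST = {1-6(w=8) 1-7(w=5) 2-7(w=1) 3-5(w=1) 3-8(w=4) 4-5(w=7) 7-8(w=8)}
step 8: add edge 0-7 (w=17); MST = {0-7(w=17) 1-6(w=8) 1-7(w=5) 2-7(w=1) 3-5(w=1) 3-8(w=4) 4-5(w=7) 7-8(w=8)}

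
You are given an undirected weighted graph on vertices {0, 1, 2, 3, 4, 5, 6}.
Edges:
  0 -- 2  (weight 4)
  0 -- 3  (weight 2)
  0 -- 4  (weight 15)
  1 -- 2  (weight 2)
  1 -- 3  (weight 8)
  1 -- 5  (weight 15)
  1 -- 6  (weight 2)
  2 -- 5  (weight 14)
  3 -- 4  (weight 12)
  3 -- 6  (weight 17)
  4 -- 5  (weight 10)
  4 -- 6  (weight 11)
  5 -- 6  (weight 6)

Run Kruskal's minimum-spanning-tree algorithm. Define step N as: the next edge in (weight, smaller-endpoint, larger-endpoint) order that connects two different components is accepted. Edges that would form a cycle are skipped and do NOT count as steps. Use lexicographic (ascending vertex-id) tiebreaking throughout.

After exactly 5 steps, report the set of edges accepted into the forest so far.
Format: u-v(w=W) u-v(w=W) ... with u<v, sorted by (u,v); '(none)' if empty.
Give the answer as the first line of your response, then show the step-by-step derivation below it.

0-2(w=4) 0-3(w=2) 1-2(w=2) 1-6(w=2) 5-6(w=6)

step 1: add edge 0-3 (w=2); MST = {0-3(w=2)}
step 2: add edge 1-2 (w=2); MST = {0-3(w=2) 1-2(w=2)}
step 3: add edge 1-6 (w=2); MST = {0-3(w=2) 1-2(w=2) 1-6(w=2)}
step 4: add edge 0-2 (w=4); MST = {0-2(w=4) 0-3(w=2) 1-2(w=2) 1-6(w=2)}
step 5: add edge 5-6 (w=6); MST = {0-2(w=4) 0-3(w=2) 1-2(w=2) 1-6(w=2) 5-6(w=6)}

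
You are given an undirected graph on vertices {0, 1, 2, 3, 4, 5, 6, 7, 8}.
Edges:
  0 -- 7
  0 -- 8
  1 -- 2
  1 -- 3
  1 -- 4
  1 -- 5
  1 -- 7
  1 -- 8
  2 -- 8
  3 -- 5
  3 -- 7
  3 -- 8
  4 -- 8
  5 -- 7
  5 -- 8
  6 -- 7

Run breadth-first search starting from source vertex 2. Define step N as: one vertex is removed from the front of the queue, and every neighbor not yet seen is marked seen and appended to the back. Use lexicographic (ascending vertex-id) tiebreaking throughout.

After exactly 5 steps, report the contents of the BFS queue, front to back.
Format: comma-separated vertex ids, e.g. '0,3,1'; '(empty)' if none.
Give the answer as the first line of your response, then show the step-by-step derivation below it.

5,7,0

step 1: dequeue 2; queue=[1,8]; order=2
step 2: dequeue 1; queue=[8,3,4,5,7]; order=2,1
step 3: dequeue 8; queue=[3,4,5,7,0]; order=2,1,8
step 4: dequeue 3; queue=[4,5,7,0]; order=2,1,8,3
step 5: dequeue 4; queue=[5,7,0]; order=2,1,8,3,4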